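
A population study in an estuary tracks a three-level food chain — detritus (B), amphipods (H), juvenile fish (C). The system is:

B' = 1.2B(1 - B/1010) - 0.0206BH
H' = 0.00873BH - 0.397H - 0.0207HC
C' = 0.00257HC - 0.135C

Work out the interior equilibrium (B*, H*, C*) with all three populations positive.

From dC/dt = 0: 0.00257H* = 0.135, so H* = 52.5.
From dB/dt = 0: 1.2(1 - B*/1010) = 0.0206·52.5, giving B* = 1010·(1 - 0.902) = 99.2.
From dH/dt = 0: 0.00873·99.2 - 0.397 = 0.0207C*, so C* = 0.469/0.0207 = 22.7.

B* ≈ 99.2, H* ≈ 52.5, C* ≈ 22.7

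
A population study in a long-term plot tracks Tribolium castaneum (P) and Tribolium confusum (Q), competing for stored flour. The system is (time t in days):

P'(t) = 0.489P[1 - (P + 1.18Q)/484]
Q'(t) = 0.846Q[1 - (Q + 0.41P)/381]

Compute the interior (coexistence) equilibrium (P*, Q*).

P* ≈ 66.7, Q* ≈ 354

Setting both brackets to zero gives the nullclines P + 1.18Q = 484 and 0.41P + Q = 381.
Substituting Q = 381 - 0.41P into the first: P(1 - 1.18·0.41) = 484 - 1.18·381.
So P* = 34.4/0.516 = 66.7, and then Q* = 381 - 0.41·66.7 = 354.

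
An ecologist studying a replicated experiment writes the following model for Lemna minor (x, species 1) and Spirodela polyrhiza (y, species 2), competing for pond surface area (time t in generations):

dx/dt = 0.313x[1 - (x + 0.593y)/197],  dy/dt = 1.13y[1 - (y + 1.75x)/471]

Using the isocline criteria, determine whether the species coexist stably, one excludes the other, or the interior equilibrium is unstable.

Compare the nullcline intercepts: K1/α12 = 197/0.593 = 332 < K2 = 471; K2/α21 = 471/1.75 = 269 > K1 = 197.
Since the inequalities point opposite ways, species 2 can invade but species 1 cannot.

species 2 excludes species 1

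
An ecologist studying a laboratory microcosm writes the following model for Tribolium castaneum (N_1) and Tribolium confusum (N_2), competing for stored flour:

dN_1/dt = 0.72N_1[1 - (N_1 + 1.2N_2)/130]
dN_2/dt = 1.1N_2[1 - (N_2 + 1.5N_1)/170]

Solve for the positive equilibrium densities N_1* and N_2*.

N_1* ≈ 92.5, N_2* ≈ 31.3

Setting both brackets to zero gives the nullclines N_1 + 1.2N_2 = 130 and 1.5N_1 + N_2 = 170.
Substituting N_2 = 170 - 1.5N_1 into the first: N_1(1 - 1.2·1.5) = 130 - 1.2·170.
So N_1* = -74/-0.8 = 92.5, and then N_2* = 170 - 1.5·92.5 = 31.3.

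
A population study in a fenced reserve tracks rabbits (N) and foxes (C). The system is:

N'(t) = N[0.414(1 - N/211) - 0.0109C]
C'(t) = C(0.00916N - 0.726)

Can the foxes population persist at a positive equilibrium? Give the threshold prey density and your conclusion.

Threshold N = 79.3; K > 79.3, so yes, the predator persists.

The predator equation gives dC/dt > 0 only when N > 0.726/0.00916 = 79.3.
Without the predator, N → K = 211. Since 211 > 79.3, the predator can invade and persist.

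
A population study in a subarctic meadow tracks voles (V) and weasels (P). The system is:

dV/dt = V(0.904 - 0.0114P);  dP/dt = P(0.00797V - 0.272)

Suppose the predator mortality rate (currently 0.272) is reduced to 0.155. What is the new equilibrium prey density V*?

V* ≈ 19.4

At the interior fixed point, setting dP/dt = 0 with P > 0 fixes V* = (predator death rate)/(VP coefficient) — independent of the other coefficients.
With the change, V* = 0.155/0.00797 = 19.4; it falls from 34.1.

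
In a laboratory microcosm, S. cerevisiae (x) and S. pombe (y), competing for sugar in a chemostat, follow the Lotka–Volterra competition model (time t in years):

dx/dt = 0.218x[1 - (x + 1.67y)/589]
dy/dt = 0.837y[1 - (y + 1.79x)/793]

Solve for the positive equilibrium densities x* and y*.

x* ≈ 370, y* ≈ 131

Setting both brackets to zero gives the nullclines x + 1.67y = 589 and 1.79x + y = 793.
Substituting y = 793 - 1.79x into the first: x(1 - 1.67·1.79) = 589 - 1.67·793.
So x* = -735/-1.99 = 370, and then y* = 793 - 1.79·370 = 131.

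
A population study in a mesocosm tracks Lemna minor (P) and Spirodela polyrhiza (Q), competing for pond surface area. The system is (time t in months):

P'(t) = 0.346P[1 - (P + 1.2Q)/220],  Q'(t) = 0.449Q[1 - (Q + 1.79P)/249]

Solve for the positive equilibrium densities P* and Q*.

P* ≈ 68.6, Q* ≈ 126

Setting both brackets to zero gives the nullclines P + 1.2Q = 220 and 1.79P + Q = 249.
Substituting Q = 249 - 1.79P into the first: P(1 - 1.2·1.79) = 220 - 1.2·249.
So P* = -78.8/-1.15 = 68.6, and then Q* = 249 - 1.79·68.6 = 126.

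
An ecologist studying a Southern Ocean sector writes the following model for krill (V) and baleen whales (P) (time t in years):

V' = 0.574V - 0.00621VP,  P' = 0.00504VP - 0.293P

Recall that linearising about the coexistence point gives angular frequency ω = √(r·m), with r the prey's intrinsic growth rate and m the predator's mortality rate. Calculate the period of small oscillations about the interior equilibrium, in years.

Here r = 0.574 and m = 0.293, so r·m = 0.168.
ω = √0.168 = 0.41 per year, hence T = 2π/ω ≈ 15.3 years.

T ≈ 15.3 years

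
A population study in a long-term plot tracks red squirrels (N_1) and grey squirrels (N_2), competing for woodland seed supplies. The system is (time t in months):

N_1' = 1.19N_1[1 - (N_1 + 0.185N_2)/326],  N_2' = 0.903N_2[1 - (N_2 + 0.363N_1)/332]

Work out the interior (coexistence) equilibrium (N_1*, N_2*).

Setting both brackets to zero gives the nullclines N_1 + 0.185N_2 = 326 and 0.363N_1 + N_2 = 332.
Substituting N_2 = 332 - 0.363N_1 into the first: N_1(1 - 0.185·0.363) = 326 - 0.185·332.
So N_1* = 265/0.933 = 284, and then N_2* = 332 - 0.363·284 = 229.

N_1* ≈ 284, N_2* ≈ 229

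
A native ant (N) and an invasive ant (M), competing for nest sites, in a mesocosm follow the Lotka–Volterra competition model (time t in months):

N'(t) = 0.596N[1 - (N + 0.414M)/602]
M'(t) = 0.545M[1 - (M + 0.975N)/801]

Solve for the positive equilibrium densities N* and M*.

N* ≈ 453, M* ≈ 359

Setting both brackets to zero gives the nullclines N + 0.414M = 602 and 0.975N + M = 801.
Substituting M = 801 - 0.975N into the first: N(1 - 0.414·0.975) = 602 - 0.414·801.
So N* = 270/0.596 = 453, and then M* = 801 - 0.975·453 = 359.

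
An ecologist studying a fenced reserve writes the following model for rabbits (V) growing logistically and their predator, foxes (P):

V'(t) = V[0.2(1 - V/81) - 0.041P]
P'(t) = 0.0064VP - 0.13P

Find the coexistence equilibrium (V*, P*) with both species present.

V* ≈ 20.3, P* ≈ 3.65

From dP/dt = 0 with P > 0: 0.0064V* = 0.13, so V* = 20.3.
Substitute into dV/dt = 0: 0.2(1 - 20.3/81) = 0.041P*.
The bracket is 0.749, giving P* = 0.15/0.041 = 3.65.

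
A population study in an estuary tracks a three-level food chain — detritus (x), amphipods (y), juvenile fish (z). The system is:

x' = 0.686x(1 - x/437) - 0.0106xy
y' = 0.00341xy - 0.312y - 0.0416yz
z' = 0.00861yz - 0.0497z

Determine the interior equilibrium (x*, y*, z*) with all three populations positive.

From dz/dt = 0: 0.00861y* = 0.0497, so y* = 5.77.
From dx/dt = 0: 0.686(1 - x*/437) = 0.0106·5.77, giving x* = 437·(1 - 0.0892) = 398.
From dy/dt = 0: 0.00341·398 - 0.312 = 0.0416z*, so z* = 1.05/0.0416 = 25.1.

x* ≈ 398, y* ≈ 5.77, z* ≈ 25.1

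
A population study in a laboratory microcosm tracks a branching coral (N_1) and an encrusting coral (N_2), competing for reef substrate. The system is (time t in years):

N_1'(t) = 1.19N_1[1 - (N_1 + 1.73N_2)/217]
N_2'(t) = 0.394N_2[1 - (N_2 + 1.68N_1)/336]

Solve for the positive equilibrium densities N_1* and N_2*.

N_1* ≈ 191, N_2* ≈ 15

Setting both brackets to zero gives the nullclines N_1 + 1.73N_2 = 217 and 1.68N_1 + N_2 = 336.
Substituting N_2 = 336 - 1.68N_1 into the first: N_1(1 - 1.73·1.68) = 217 - 1.73·336.
So N_1* = -364/-1.91 = 191, and then N_2* = 336 - 1.68·191 = 15.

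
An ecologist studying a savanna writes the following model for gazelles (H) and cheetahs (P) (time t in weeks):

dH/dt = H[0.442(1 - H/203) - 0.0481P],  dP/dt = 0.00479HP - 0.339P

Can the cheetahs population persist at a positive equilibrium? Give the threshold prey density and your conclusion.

Threshold H = 70.8; K > 70.8, so yes, the predator persists.

The predator equation gives dP/dt > 0 only when H > 0.339/0.00479 = 70.8.
Without the predator, H → K = 203. Since 203 > 70.8, the predator can invade and persist.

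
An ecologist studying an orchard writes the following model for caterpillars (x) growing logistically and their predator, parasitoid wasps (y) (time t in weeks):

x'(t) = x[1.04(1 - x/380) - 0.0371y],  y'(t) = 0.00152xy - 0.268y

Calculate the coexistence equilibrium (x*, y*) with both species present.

x* ≈ 176, y* ≈ 15

From dy/dt = 0 with y > 0: 0.00152x* = 0.268, so x* = 176.
Substitute into dx/dt = 0: 1.04(1 - 176/380) = 0.0371y*.
The bracket is 0.536, giving y* = 0.557/0.0371 = 15.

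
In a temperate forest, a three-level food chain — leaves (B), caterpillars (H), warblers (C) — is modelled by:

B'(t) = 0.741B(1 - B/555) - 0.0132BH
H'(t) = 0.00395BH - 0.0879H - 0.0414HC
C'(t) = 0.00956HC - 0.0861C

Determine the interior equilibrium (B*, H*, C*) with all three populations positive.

From dC/dt = 0: 0.00956H* = 0.0861, so H* = 9.01.
From dB/dt = 0: 0.741(1 - B*/555) = 0.0132·9.01, giving B* = 555·(1 - 0.16) = 466.
From dH/dt = 0: 0.00395·466 - 0.0879 = 0.0414C*, so C* = 1.75/0.0414 = 42.3.

B* ≈ 466, H* ≈ 9.01, C* ≈ 42.3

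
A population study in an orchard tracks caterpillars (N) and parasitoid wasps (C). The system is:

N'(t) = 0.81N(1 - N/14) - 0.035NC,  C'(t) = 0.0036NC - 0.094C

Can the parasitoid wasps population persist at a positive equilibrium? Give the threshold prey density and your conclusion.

Threshold N = 26.1; K < 26.1, so no, the predator goes extinct.

The predator equation gives dC/dt > 0 only when N > 0.094/0.0036 = 26.1.
Without the predator, N → K = 14. Since 14 < 26.1, the predator cannot invade.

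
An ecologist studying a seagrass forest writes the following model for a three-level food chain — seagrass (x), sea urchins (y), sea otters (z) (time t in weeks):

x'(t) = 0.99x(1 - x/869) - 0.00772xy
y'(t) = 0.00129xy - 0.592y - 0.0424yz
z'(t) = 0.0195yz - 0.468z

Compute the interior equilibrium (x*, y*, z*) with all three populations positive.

x* ≈ 706, y* ≈ 24, z* ≈ 7.53

From dz/dt = 0: 0.0195y* = 0.468, so y* = 24.
From dx/dt = 0: 0.99(1 - x*/869) = 0.00772·24, giving x* = 869·(1 - 0.187) = 706.
From dy/dt = 0: 0.00129·706 - 0.592 = 0.0424z*, so z* = 0.319/0.0424 = 7.53.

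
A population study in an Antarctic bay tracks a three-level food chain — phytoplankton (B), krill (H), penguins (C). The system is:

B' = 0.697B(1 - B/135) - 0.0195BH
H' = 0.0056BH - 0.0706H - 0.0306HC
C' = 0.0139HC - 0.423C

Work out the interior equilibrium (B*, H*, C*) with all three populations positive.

From dC/dt = 0: 0.0139H* = 0.423, so H* = 30.4.
From dB/dt = 0: 0.697(1 - B*/135) = 0.0195·30.4, giving B* = 135·(1 - 0.851) = 20.1.
From dH/dt = 0: 0.0056·20.1 - 0.0706 = 0.0306C*, so C* = 0.0418/0.0306 = 1.36.

B* ≈ 20.1, H* ≈ 30.4, C* ≈ 1.36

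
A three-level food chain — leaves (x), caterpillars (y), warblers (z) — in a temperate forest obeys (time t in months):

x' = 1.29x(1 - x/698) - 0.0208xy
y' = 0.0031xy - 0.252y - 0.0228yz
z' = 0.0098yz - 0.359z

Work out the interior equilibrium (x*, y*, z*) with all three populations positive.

x* ≈ 286, y* ≈ 36.6, z* ≈ 27.8

From dz/dt = 0: 0.0098y* = 0.359, so y* = 36.6.
From dx/dt = 0: 1.29(1 - x*/698) = 0.0208·36.6, giving x* = 698·(1 - 0.591) = 286.
From dy/dt = 0: 0.0031·286 - 0.252 = 0.0228z*, so z* = 0.634/0.0228 = 27.8.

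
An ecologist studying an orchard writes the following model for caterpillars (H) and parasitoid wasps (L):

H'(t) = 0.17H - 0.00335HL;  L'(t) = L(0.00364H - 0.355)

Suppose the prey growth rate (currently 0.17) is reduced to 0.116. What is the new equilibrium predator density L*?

L* ≈ 34.6

At the interior fixed point, setting dH/dt = 0 with H > 0 fixes L* = (prey growth rate)/(HL coefficient) — independent of the other coefficients.
With the change, L* = 0.116/0.00335 = 34.6; it falls from 50.7.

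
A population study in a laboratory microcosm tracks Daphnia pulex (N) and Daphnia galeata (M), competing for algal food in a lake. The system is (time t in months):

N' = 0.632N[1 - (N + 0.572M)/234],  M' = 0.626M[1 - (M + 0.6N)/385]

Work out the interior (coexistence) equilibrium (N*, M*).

N* ≈ 21, M* ≈ 372

Setting both brackets to zero gives the nullclines N + 0.572M = 234 and 0.6N + M = 385.
Substituting M = 385 - 0.6N into the first: N(1 - 0.572·0.6) = 234 - 0.572·385.
So N* = 13.8/0.657 = 21, and then M* = 385 - 0.6·21 = 372.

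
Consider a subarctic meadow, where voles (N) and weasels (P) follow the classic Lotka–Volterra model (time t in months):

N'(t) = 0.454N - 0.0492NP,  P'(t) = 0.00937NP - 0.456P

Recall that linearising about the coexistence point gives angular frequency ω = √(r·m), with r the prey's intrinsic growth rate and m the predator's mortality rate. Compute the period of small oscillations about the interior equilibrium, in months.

Here r = 0.454 and m = 0.456, so r·m = 0.207.
ω = √0.207 = 0.455 per month, hence T = 2π/ω ≈ 13.8 months.

T ≈ 13.8 months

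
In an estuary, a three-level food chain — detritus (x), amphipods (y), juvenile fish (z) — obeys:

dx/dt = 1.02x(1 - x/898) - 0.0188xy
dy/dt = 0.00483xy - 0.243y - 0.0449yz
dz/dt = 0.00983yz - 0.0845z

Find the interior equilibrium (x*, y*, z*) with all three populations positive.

x* ≈ 756, y* ≈ 8.6, z* ≈ 75.9

From dz/dt = 0: 0.00983y* = 0.0845, so y* = 8.6.
From dx/dt = 0: 1.02(1 - x*/898) = 0.0188·8.6, giving x* = 898·(1 - 0.158) = 756.
From dy/dt = 0: 0.00483·756 - 0.243 = 0.0449z*, so z* = 3.41/0.0449 = 75.9.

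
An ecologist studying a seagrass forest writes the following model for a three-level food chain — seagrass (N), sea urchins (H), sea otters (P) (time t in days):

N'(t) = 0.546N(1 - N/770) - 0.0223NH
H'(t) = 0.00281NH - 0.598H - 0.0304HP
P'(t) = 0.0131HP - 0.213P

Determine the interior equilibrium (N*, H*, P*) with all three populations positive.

N* ≈ 259, H* ≈ 16.3, P* ≈ 4.24

From dP/dt = 0: 0.0131H* = 0.213, so H* = 16.3.
From dN/dt = 0: 0.546(1 - N*/770) = 0.0223·16.3, giving N* = 770·(1 - 0.664) = 259.
From dH/dt = 0: 0.00281·259 - 0.598 = 0.0304P*, so P* = 0.129/0.0304 = 4.24.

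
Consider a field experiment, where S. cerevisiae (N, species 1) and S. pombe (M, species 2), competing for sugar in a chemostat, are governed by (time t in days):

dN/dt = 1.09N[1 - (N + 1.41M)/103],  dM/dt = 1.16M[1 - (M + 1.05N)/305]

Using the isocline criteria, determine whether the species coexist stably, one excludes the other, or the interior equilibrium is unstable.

species 2 excludes species 1

Compare the nullcline intercepts: K1/α12 = 103/1.41 = 73 < K2 = 305; K2/α21 = 305/1.05 = 290 > K1 = 103.
Since the inequalities point opposite ways, species 2 can invade but species 1 cannot.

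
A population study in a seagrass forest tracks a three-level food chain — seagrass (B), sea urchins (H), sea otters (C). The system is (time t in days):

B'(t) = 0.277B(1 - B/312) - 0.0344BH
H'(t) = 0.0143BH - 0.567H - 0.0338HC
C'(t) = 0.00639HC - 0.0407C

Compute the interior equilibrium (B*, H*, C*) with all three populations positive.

From dC/dt = 0: 0.00639H* = 0.0407, so H* = 6.37.
From dB/dt = 0: 0.277(1 - B*/312) = 0.0344·6.37, giving B* = 312·(1 - 0.791) = 65.2.
From dH/dt = 0: 0.0143·65.2 - 0.567 = 0.0338C*, so C* = 0.366/0.0338 = 10.8.

B* ≈ 65.2, H* ≈ 6.37, C* ≈ 10.8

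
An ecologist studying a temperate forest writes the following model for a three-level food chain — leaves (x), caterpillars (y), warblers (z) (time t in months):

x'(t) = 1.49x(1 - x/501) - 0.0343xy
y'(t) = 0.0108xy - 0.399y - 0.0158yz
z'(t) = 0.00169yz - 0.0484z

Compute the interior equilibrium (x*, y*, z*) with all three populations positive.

x* ≈ 171, y* ≈ 28.6, z* ≈ 91.4

From dz/dt = 0: 0.00169y* = 0.0484, so y* = 28.6.
From dx/dt = 0: 1.49(1 - x*/501) = 0.0343·28.6, giving x* = 501·(1 - 0.659) = 171.
From dy/dt = 0: 0.0108·171 - 0.399 = 0.0158z*, so z* = 1.44/0.0158 = 91.4.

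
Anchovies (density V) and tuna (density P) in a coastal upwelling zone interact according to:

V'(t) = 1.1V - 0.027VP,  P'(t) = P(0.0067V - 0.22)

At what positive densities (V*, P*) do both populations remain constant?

Set dP/dt = 0 with P > 0: 0.0067V - 0.22 = 0, so V* = 0.22/0.0067 = 32.8.
Set dV/dt = 0 with V > 0: 1.1 - 0.027P = 0, so P* = 1.1/0.027 = 40.7.

V* ≈ 32.8, P* ≈ 40.7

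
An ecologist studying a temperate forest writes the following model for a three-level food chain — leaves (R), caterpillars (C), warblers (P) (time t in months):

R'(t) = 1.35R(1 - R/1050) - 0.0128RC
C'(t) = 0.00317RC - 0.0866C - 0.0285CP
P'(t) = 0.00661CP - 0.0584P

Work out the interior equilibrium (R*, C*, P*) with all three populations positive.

R* ≈ 962, C* ≈ 8.84, P* ≈ 104

From dP/dt = 0: 0.00661C* = 0.0584, so C* = 8.84.
From dR/dt = 0: 1.35(1 - R*/1050) = 0.0128·8.84, giving R* = 1050·(1 - 0.0838) = 962.
From dC/dt = 0: 0.00317·962 - 0.0866 = 0.0285P*, so P* = 2.96/0.0285 = 104.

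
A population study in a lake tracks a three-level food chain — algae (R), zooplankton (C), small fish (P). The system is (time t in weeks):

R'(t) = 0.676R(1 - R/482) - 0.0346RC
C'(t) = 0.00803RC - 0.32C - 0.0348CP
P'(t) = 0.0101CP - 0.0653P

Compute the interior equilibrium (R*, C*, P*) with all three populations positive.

From dP/dt = 0: 0.0101C* = 0.0653, so C* = 6.47.
From dR/dt = 0: 0.676(1 - R*/482) = 0.0346·6.47, giving R* = 482·(1 - 0.331) = 322.
From dC/dt = 0: 0.00803·322 - 0.32 = 0.0348P*, so P* = 2.27/0.0348 = 65.2.

R* ≈ 322, C* ≈ 6.47, P* ≈ 65.2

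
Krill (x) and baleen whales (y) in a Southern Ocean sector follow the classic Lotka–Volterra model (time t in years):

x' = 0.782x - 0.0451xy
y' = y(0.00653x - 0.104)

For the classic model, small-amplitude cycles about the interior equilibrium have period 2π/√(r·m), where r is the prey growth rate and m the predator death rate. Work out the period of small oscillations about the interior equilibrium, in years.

Here r = 0.782 and m = 0.104, so r·m = 0.0813.
ω = √0.0813 = 0.285 per year, hence T = 2π/ω ≈ 22 years.

T ≈ 22 years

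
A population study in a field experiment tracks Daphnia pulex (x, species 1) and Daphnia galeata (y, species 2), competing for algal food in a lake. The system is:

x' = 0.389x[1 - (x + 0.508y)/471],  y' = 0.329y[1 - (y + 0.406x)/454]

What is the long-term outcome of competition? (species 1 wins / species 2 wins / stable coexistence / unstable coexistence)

stable coexistence

Compare the nullcline intercepts: K1/α12 = 471/0.508 = 927 > K2 = 454; K2/α21 = 454/0.406 = 1120 > K1 = 471.
Since both inequalities hold, each species can invade when rare, so the interior equilibrium is stable.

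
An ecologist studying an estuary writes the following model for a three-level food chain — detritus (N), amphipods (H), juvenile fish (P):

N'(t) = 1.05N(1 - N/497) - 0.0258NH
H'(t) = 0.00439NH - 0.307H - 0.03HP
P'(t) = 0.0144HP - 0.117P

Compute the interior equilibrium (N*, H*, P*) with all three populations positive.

From dP/dt = 0: 0.0144H* = 0.117, so H* = 8.12.
From dN/dt = 0: 1.05(1 - N*/497) = 0.0258·8.12, giving N* = 497·(1 - 0.2) = 398.
From dH/dt = 0: 0.00439·398 - 0.307 = 0.03P*, so P* = 1.44/0.03 = 48.

N* ≈ 398, H* ≈ 8.12, P* ≈ 48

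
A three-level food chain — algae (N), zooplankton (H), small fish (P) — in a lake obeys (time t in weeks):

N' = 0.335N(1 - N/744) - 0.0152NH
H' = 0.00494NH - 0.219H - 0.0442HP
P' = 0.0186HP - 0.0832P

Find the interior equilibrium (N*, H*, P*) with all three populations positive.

From dP/dt = 0: 0.0186H* = 0.0832, so H* = 4.47.
From dN/dt = 0: 0.335(1 - N*/744) = 0.0152·4.47, giving N* = 744·(1 - 0.203) = 593.
From dH/dt = 0: 0.00494·593 - 0.219 = 0.0442P*, so P* = 2.71/0.0442 = 61.3.

N* ≈ 593, H* ≈ 4.47, P* ≈ 61.3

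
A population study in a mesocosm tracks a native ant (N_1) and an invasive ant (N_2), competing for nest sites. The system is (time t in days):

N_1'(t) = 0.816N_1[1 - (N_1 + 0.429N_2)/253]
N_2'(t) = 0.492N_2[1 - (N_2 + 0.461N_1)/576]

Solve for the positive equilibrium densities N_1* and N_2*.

N_1* ≈ 7.35, N_2* ≈ 573

Setting both brackets to zero gives the nullclines N_1 + 0.429N_2 = 253 and 0.461N_1 + N_2 = 576.
Substituting N_2 = 576 - 0.461N_1 into the first: N_1(1 - 0.429·0.461) = 253 - 0.429·576.
So N_1* = 5.9/0.802 = 7.35, and then N_2* = 576 - 0.461·7.35 = 573.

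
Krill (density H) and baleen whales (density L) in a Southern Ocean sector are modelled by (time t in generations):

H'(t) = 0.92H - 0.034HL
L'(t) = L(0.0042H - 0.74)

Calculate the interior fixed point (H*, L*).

H* ≈ 176, L* ≈ 27.1

Set dL/dt = 0 with L > 0: 0.0042H - 0.74 = 0, so H* = 0.74/0.0042 = 176.
Set dH/dt = 0 with H > 0: 0.92 - 0.034L = 0, so L* = 0.92/0.034 = 27.1.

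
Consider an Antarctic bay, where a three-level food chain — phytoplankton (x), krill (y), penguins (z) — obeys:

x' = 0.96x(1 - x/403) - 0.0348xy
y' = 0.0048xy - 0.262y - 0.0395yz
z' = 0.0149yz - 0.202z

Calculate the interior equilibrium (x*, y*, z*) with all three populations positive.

x* ≈ 205, y* ≈ 13.6, z* ≈ 18.3

From dz/dt = 0: 0.0149y* = 0.202, so y* = 13.6.
From dx/dt = 0: 0.96(1 - x*/403) = 0.0348·13.6, giving x* = 403·(1 - 0.491) = 205.
From dy/dt = 0: 0.0048·205 - 0.262 = 0.0395z*, so z* = 0.722/0.0395 = 18.3.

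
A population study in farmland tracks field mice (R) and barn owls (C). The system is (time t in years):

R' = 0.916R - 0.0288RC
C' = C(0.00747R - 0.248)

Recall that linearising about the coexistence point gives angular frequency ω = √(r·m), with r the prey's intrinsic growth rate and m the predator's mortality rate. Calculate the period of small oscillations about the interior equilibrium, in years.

Here r = 0.916 and m = 0.248, so r·m = 0.227.
ω = √0.227 = 0.477 per year, hence T = 2π/ω ≈ 13.2 years.

T ≈ 13.2 years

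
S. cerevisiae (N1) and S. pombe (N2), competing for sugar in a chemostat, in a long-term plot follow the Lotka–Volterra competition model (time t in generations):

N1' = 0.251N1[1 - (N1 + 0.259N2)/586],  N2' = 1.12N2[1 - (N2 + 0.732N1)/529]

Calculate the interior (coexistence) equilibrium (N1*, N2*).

Setting both brackets to zero gives the nullclines N1 + 0.259N2 = 586 and 0.732N1 + N2 = 529.
Substituting N2 = 529 - 0.732N1 into the first: N1(1 - 0.259·0.732) = 586 - 0.259·529.
So N1* = 449/0.81 = 554, and then N2* = 529 - 0.732·554 = 123.

N1* ≈ 554, N2* ≈ 123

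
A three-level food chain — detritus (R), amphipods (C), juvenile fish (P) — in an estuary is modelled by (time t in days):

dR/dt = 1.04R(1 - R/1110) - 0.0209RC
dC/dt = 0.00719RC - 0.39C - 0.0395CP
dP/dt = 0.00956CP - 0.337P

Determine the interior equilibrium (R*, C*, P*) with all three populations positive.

R* ≈ 324, C* ≈ 35.3, P* ≈ 49

From dP/dt = 0: 0.00956C* = 0.337, so C* = 35.3.
From dR/dt = 0: 1.04(1 - R*/1110) = 0.0209·35.3, giving R* = 1110·(1 - 0.708) = 324.
From dC/dt = 0: 0.00719·324 - 0.39 = 0.0395P*, so P* = 1.94/0.0395 = 49.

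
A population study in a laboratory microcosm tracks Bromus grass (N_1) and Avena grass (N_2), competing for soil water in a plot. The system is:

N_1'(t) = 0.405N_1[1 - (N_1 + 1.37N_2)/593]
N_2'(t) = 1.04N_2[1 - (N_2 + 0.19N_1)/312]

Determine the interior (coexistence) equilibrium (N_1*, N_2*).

Setting both brackets to zero gives the nullclines N_1 + 1.37N_2 = 593 and 0.19N_1 + N_2 = 312.
Substituting N_2 = 312 - 0.19N_1 into the first: N_1(1 - 1.37·0.19) = 593 - 1.37·312.
So N_1* = 166/0.74 = 224, and then N_2* = 312 - 0.19·224 = 269.

N_1* ≈ 224, N_2* ≈ 269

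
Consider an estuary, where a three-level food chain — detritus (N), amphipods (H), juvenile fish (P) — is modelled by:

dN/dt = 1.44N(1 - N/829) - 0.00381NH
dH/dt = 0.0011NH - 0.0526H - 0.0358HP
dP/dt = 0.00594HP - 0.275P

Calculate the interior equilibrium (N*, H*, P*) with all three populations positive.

N* ≈ 727, H* ≈ 46.3, P* ≈ 20.9

From dP/dt = 0: 0.00594H* = 0.275, so H* = 46.3.
From dN/dt = 0: 1.44(1 - N*/829) = 0.00381·46.3, giving N* = 829·(1 - 0.122) = 727.
From dH/dt = 0: 0.0011·727 - 0.0526 = 0.0358P*, so P* = 0.748/0.0358 = 20.9.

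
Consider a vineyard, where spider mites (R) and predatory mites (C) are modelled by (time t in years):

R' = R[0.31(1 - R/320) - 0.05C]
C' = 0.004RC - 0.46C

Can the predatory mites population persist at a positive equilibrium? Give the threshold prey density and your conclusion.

Threshold R = 115; K > 115, so yes, the predator persists.

The predator equation gives dC/dt > 0 only when R > 0.46/0.004 = 115.
Without the predator, R → K = 320. Since 320 > 115, the predator can invade and persist.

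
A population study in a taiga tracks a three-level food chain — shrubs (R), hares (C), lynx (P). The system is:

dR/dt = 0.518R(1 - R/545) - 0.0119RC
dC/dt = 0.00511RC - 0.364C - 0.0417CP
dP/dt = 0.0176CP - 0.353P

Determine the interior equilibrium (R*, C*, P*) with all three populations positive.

R* ≈ 294, C* ≈ 20.1, P* ≈ 27.3

From dP/dt = 0: 0.0176C* = 0.353, so C* = 20.1.
From dR/dt = 0: 0.518(1 - R*/545) = 0.0119·20.1, giving R* = 545·(1 - 0.461) = 294.
From dC/dt = 0: 0.00511·294 - 0.364 = 0.0417P*, so P* = 1.14/0.0417 = 27.3.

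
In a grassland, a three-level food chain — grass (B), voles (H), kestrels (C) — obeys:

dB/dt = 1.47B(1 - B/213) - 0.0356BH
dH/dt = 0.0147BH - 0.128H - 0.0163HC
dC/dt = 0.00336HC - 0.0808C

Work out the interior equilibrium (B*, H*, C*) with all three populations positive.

From dC/dt = 0: 0.00336H* = 0.0808, so H* = 24.
From dB/dt = 0: 1.47(1 - B*/213) = 0.0356·24, giving B* = 213·(1 - 0.582) = 89.
From dH/dt = 0: 0.0147·89 - 0.128 = 0.0163C*, so C* = 1.18/0.0163 = 72.4.

B* ≈ 89, H* ≈ 24, C* ≈ 72.4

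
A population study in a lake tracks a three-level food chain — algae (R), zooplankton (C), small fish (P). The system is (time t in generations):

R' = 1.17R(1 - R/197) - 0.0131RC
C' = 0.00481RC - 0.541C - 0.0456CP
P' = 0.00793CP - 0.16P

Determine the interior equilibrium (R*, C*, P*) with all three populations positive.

From dP/dt = 0: 0.00793C* = 0.16, so C* = 20.2.
From dR/dt = 0: 1.17(1 - R*/197) = 0.0131·20.2, giving R* = 197·(1 - 0.226) = 152.
From dC/dt = 0: 0.00481·152 - 0.541 = 0.0456P*, so P* = 0.193/0.0456 = 4.22.

R* ≈ 152, C* ≈ 20.2, P* ≈ 4.22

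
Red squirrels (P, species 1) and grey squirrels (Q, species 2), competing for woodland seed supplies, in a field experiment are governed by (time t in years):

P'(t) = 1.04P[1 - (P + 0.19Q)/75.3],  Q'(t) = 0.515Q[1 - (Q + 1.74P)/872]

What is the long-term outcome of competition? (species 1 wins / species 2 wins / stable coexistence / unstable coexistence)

Compare the nullcline intercepts: K1/α12 = 75.3/0.19 = 396 < K2 = 872; K2/α21 = 872/1.74 = 501 > K1 = 75.3.
Since the inequalities point opposite ways, species 2 can invade but species 1 cannot.

species 2 excludes species 1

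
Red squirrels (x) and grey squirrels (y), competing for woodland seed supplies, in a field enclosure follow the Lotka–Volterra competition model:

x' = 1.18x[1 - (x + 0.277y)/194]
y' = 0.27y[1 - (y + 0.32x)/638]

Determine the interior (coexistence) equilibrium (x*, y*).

Setting both brackets to zero gives the nullclines x + 0.277y = 194 and 0.32x + y = 638.
Substituting y = 638 - 0.32x into the first: x(1 - 0.277·0.32) = 194 - 0.277·638.
So x* = 17.3/0.911 = 19, and then y* = 638 - 0.32·19 = 632.

x* ≈ 19, y* ≈ 632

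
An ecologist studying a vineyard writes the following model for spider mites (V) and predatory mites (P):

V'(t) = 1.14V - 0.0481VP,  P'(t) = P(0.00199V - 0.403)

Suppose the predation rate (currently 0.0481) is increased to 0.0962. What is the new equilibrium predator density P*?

At the interior fixed point, setting dV/dt = 0 with V > 0 fixes P* = (prey growth rate)/(VP coefficient) — independent of the other coefficients.
With the change, P* = 1.14/0.0962 = 11.9; it falls from 23.7.

P* ≈ 11.9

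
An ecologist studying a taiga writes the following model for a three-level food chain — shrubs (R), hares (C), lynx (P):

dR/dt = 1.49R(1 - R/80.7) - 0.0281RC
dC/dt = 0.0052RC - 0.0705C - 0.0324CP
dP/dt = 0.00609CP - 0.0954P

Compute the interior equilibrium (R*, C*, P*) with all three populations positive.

From dP/dt = 0: 0.00609C* = 0.0954, so C* = 15.7.
From dR/dt = 0: 1.49(1 - R*/80.7) = 0.0281·15.7, giving R* = 80.7·(1 - 0.295) = 56.9.
From dC/dt = 0: 0.0052·56.9 - 0.0705 = 0.0324P*, so P* = 0.225/0.0324 = 6.95.

R* ≈ 56.9, C* ≈ 15.7, P* ≈ 6.95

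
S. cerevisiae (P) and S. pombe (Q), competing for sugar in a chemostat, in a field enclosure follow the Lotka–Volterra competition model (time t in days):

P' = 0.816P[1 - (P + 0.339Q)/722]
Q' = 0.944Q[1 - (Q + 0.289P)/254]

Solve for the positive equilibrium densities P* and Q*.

P* ≈ 705, Q* ≈ 50.3

Setting both brackets to zero gives the nullclines P + 0.339Q = 722 and 0.289P + Q = 254.
Substituting Q = 254 - 0.289P into the first: P(1 - 0.339·0.289) = 722 - 0.339·254.
So P* = 636/0.902 = 705, and then Q* = 254 - 0.289·705 = 50.3.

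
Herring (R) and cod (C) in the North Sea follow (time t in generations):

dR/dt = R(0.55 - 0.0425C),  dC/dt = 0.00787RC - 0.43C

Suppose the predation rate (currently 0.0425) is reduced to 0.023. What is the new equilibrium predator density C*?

At the interior fixed point, setting dR/dt = 0 with R > 0 fixes C* = (prey growth rate)/(RC coefficient) — independent of the other coefficients.
With the change, C* = 0.55/0.023 = 23.9; it rises from 12.9.

C* ≈ 23.9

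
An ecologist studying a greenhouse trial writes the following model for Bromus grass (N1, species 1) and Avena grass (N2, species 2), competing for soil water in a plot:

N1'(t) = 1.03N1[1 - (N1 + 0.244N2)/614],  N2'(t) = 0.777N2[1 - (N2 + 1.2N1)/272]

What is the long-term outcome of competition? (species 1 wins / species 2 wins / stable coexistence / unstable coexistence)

species 1 excludes species 2

Compare the nullcline intercepts: K1/α12 = 614/0.244 = 2520 > K2 = 272; K2/α21 = 272/1.2 = 227 < K1 = 614.
Since the inequalities point opposite ways, species 1 can invade but species 2 cannot.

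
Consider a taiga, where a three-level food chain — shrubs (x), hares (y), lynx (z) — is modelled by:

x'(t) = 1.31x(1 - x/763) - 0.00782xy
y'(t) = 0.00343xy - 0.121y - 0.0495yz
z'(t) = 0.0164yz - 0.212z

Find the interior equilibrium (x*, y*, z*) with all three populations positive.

From dz/dt = 0: 0.0164y* = 0.212, so y* = 12.9.
From dx/dt = 0: 1.31(1 - x*/763) = 0.00782·12.9, giving x* = 763·(1 - 0.0772) = 704.
From dy/dt = 0: 0.00343·704 - 0.121 = 0.0495z*, so z* = 2.29/0.0495 = 46.3.

x* ≈ 704, y* ≈ 12.9, z* ≈ 46.3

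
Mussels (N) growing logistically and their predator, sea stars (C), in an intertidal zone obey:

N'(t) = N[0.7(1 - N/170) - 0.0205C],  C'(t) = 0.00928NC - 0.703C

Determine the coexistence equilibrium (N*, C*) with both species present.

N* ≈ 75.8, C* ≈ 18.9

From dC/dt = 0 with C > 0: 0.00928N* = 0.703, so N* = 75.8.
Substitute into dN/dt = 0: 0.7(1 - 75.8/170) = 0.0205C*.
The bracket is 0.554, giving C* = 0.388/0.0205 = 18.9.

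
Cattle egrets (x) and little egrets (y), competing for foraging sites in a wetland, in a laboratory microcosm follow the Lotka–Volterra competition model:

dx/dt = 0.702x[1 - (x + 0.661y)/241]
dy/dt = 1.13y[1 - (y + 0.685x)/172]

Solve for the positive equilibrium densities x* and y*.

Setting both brackets to zero gives the nullclines x + 0.661y = 241 and 0.685x + y = 172.
Substituting y = 172 - 0.685x into the first: x(1 - 0.661·0.685) = 241 - 0.661·172.
So x* = 127/0.547 = 233, and then y* = 172 - 0.685·233 = 12.6.

x* ≈ 233, y* ≈ 12.6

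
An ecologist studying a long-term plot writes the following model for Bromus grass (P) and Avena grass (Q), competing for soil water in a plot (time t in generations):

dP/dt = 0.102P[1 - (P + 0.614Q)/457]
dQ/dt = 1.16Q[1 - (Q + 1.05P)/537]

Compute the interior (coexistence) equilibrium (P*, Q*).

P* ≈ 358, Q* ≈ 161

Setting both brackets to zero gives the nullclines P + 0.614Q = 457 and 1.05P + Q = 537.
Substituting Q = 537 - 1.05P into the first: P(1 - 0.614·1.05) = 457 - 0.614·537.
So P* = 127/0.355 = 358, and then Q* = 537 - 1.05·358 = 161.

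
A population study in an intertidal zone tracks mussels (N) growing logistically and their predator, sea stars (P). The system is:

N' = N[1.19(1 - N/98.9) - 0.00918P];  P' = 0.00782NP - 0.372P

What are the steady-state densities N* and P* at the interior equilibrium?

N* ≈ 47.6, P* ≈ 67.3

From dP/dt = 0 with P > 0: 0.00782N* = 0.372, so N* = 47.6.
Substitute into dN/dt = 0: 1.19(1 - 47.6/98.9) = 0.00918P*.
The bracket is 0.519, giving P* = 0.618/0.00918 = 67.3.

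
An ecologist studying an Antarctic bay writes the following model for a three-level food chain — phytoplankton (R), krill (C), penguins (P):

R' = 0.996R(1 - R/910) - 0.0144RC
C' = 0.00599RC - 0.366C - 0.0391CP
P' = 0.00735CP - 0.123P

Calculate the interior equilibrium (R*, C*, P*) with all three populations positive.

R* ≈ 690, C* ≈ 16.7, P* ≈ 96.3

From dP/dt = 0: 0.00735C* = 0.123, so C* = 16.7.
From dR/dt = 0: 0.996(1 - R*/910) = 0.0144·16.7, giving R* = 910·(1 - 0.242) = 690.
From dC/dt = 0: 0.00599·690 - 0.366 = 0.0391P*, so P* = 3.77/0.0391 = 96.3.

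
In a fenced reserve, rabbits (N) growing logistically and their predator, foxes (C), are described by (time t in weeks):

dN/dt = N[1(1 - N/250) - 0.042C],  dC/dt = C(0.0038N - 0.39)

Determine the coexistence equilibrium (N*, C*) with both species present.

N* ≈ 103, C* ≈ 14

From dC/dt = 0 with C > 0: 0.0038N* = 0.39, so N* = 103.
Substitute into dN/dt = 0: 1(1 - 103/250) = 0.042C*.
The bracket is 0.589, giving C* = 0.589/0.042 = 14.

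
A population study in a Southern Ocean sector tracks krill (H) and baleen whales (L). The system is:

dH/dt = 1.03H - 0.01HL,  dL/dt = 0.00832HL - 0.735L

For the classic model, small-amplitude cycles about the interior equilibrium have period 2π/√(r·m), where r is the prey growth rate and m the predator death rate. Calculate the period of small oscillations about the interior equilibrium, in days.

Here r = 1.03 and m = 0.735, so r·m = 0.757.
ω = √0.757 = 0.87 per day, hence T = 2π/ω ≈ 7.22 days.

T ≈ 7.22 days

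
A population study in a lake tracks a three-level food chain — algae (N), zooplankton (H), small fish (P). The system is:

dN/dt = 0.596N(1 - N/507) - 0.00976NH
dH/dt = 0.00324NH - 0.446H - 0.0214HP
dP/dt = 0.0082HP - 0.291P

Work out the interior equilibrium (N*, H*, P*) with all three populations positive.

From dP/dt = 0: 0.0082H* = 0.291, so H* = 35.5.
From dN/dt = 0: 0.596(1 - N*/507) = 0.00976·35.5, giving N* = 507·(1 - 0.581) = 212.
From dH/dt = 0: 0.00324·212 - 0.446 = 0.0214P*, so P* = 0.242/0.0214 = 11.3.

N* ≈ 212, H* ≈ 35.5, P* ≈ 11.3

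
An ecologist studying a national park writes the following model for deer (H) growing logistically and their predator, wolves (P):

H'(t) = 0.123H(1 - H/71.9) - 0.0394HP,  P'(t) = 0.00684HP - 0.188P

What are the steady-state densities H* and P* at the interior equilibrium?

From dP/dt = 0 with P > 0: 0.00684H* = 0.188, so H* = 27.5.
Substitute into dH/dt = 0: 0.123(1 - 27.5/71.9) = 0.0394P*.
The bracket is 0.618, giving P* = 0.076/0.0394 = 1.93.

H* ≈ 27.5, P* ≈ 1.93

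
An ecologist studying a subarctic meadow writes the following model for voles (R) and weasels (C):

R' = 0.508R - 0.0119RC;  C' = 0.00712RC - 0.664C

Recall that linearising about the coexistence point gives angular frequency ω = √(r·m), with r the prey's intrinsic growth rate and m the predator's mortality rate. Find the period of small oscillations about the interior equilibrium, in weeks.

Here r = 0.508 and m = 0.664, so r·m = 0.337.
ω = √0.337 = 0.581 per week, hence T = 2π/ω ≈ 10.8 weeks.

T ≈ 10.8 weeks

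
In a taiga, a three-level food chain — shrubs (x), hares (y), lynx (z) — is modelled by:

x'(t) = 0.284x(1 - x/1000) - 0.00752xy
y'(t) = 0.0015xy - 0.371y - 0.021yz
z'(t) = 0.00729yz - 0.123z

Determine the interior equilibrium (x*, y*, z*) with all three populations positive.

x* ≈ 553, y* ≈ 16.9, z* ≈ 21.9

From dz/dt = 0: 0.00729y* = 0.123, so y* = 16.9.
From dx/dt = 0: 0.284(1 - x*/1000) = 0.00752·16.9, giving x* = 1000·(1 - 0.447) = 553.
From dy/dt = 0: 0.0015·553 - 0.371 = 0.021z*, so z* = 0.459/0.021 = 21.9.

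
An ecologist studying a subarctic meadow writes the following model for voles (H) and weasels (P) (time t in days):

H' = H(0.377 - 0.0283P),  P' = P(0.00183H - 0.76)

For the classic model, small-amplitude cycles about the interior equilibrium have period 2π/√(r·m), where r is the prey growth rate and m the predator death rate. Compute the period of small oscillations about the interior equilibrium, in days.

T ≈ 11.7 days

Here r = 0.377 and m = 0.76, so r·m = 0.287.
ω = √0.287 = 0.535 per day, hence T = 2π/ω ≈ 11.7 days.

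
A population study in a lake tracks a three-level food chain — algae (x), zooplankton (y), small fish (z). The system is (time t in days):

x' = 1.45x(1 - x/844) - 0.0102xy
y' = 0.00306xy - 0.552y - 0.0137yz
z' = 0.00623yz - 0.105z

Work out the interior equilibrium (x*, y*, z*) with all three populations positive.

x* ≈ 744, y* ≈ 16.9, z* ≈ 126

From dz/dt = 0: 0.00623y* = 0.105, so y* = 16.9.
From dx/dt = 0: 1.45(1 - x*/844) = 0.0102·16.9, giving x* = 844·(1 - 0.119) = 744.
From dy/dt = 0: 0.00306·744 - 0.552 = 0.0137z*, so z* = 1.72/0.0137 = 126.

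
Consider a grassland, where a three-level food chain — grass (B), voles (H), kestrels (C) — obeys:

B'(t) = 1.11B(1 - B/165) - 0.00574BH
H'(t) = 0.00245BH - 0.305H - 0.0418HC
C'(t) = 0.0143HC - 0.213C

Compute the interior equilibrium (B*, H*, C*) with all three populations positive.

From dC/dt = 0: 0.0143H* = 0.213, so H* = 14.9.
From dB/dt = 0: 1.11(1 - B*/165) = 0.00574·14.9, giving B* = 165·(1 - 0.077) = 152.
From dH/dt = 0: 0.00245·152 - 0.305 = 0.0418C*, so C* = 0.0681/0.0418 = 1.63.

B* ≈ 152, H* ≈ 14.9, C* ≈ 1.63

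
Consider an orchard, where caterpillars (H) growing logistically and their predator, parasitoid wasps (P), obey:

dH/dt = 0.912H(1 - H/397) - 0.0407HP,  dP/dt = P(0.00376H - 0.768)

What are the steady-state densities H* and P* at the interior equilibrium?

H* ≈ 204, P* ≈ 10.9

From dP/dt = 0 with P > 0: 0.00376H* = 0.768, so H* = 204.
Substitute into dH/dt = 0: 0.912(1 - 204/397) = 0.0407P*.
The bracket is 0.486, giving P* = 0.443/0.0407 = 10.9.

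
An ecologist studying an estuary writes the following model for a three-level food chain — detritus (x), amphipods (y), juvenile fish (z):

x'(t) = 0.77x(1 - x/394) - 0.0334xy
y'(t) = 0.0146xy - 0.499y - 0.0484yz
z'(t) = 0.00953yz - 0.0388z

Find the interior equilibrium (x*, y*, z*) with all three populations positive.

From dz/dt = 0: 0.00953y* = 0.0388, so y* = 4.07.
From dx/dt = 0: 0.77(1 - x*/394) = 0.0334·4.07, giving x* = 394·(1 - 0.177) = 324.
From dy/dt = 0: 0.0146·324 - 0.499 = 0.0484z*, so z* = 4.24/0.0484 = 87.6.

x* ≈ 324, y* ≈ 4.07, z* ≈ 87.6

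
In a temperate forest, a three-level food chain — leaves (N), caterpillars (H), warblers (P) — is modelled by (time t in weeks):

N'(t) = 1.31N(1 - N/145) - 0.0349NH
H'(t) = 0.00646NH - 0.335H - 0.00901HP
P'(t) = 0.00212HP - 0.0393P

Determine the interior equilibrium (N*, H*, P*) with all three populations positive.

From dP/dt = 0: 0.00212H* = 0.0393, so H* = 18.5.
From dN/dt = 0: 1.31(1 - N*/145) = 0.0349·18.5, giving N* = 145·(1 - 0.494) = 73.4.
From dH/dt = 0: 0.00646·73.4 - 0.335 = 0.00901P*, so P* = 0.139/0.00901 = 15.4.

N* ≈ 73.4, H* ≈ 18.5, P* ≈ 15.4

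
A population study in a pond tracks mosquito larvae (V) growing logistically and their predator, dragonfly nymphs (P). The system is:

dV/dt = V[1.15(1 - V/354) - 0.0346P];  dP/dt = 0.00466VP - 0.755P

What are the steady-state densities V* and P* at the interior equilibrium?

From dP/dt = 0 with P > 0: 0.00466V* = 0.755, so V* = 162.
Substitute into dV/dt = 0: 1.15(1 - 162/354) = 0.0346P*.
The bracket is 0.542, giving P* = 0.624/0.0346 = 18.

V* ≈ 162, P* ≈ 18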